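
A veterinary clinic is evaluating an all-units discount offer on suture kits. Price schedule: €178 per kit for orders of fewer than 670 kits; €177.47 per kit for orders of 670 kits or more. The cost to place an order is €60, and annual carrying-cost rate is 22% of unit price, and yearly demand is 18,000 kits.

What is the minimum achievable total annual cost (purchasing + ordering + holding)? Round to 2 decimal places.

H₁ = 22%×€178 = €39.1600;  H₂ = 22%×€177.47 = €39.0434
EOQ₁ = √(2×18,000×60/39.1600) = 234.86  (< 670, feasible at tier 1)
EOQ₂ = √(2×18,000×60/39.0434) = 235.21  (< 670 → use Q = 670 at tier-2 price)
TC(tier 1 (EOQ₁), Q≈234.9) = €3,213,197.04
TC(tier 2, Q≈670.0) = €3,209,151.48
Minimum at tier 2: €3,209,151.48

€3,209,151.48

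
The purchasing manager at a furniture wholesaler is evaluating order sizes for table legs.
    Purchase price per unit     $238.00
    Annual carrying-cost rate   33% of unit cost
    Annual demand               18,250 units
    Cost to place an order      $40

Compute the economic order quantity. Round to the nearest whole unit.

136 units

Holding cost per unit per year: H = 33% × $238 = $78.5400
2DS/H = 2·18,250·40/78.54 = 18,589.25
EOQ = √18,589.25 ≈ 136.34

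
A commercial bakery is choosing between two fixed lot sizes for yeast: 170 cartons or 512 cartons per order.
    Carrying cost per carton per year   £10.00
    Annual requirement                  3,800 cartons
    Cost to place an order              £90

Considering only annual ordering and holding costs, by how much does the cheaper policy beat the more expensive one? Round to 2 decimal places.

Annual cost at Q: ordering D·S/Q plus holding Q·H/2.
TC(170) = (3,800/170)×90 + (170/2)×10 = £2,861.76
TC(512) = (3,800/512)×90 + (512/2)×10 = £3,227.97
|ΔTC| = |£2,861.76 − £3,227.97| = £366.20

£366.20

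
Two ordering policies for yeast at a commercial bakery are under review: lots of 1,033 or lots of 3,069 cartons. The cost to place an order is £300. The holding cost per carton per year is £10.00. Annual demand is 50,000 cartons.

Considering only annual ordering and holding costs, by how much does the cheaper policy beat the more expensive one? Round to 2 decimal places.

For each Q, cost = (D/Q)·S + (Q/2)·H.
TC(1,033) = (50,000/1,033)×300 + (1,033/2)×10 = £19,685.81
TC(3,069) = (50,000/3,069)×300 + (3,069/2)×10 = £20,232.59
Lots of 1,033 are cheaper by £546.77.

£546.77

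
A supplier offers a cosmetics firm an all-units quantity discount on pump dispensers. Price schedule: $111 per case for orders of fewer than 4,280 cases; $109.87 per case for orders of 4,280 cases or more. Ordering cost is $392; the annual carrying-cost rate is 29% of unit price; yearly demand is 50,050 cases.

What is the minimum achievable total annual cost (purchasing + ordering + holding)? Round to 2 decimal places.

$5,571,762.84

H₁ = 29%×$111 = $32.1900;  H₂ = 29%×$109.87 = $31.8623
EOQ₁ = √(2×50,050×392/32.1900) = 1,104.08  (< 4,280, feasible at tier 1)
EOQ₂ = √(2×50,050×392/31.8623) = 1,109.74  (< 4,280 → use Q = 4,280 at tier-2 price)
TC(tier 1 (EOQ₁), Q≈1,104.1) = $5,591,090.26
TC(tier 2, Q≈4,280.0) = $5,571,762.84
Minimum at tier 2: $5,571,762.84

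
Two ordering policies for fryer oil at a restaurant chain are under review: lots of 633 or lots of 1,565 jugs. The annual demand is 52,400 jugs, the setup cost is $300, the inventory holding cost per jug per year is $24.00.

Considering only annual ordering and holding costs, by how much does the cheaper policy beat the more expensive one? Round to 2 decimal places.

TC(Q) = (D/Q)S + (Q/2)H
TC(633) = (52,400/633)×300 + (633/2)×24 = $32,430.12
TC(1,565) = (52,400/1,565)×300 + (1,565/2)×24 = $28,824.73
|ΔTC| = |$32,430.12 − $28,824.73| = $3,605.39

$3,605.39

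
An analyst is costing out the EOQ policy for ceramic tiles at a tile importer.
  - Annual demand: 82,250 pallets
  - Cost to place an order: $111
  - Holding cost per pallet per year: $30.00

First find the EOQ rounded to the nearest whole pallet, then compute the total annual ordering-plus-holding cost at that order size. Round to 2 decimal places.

$23,404.81

Optimal lot size Q* = (2 × 82,250 × $111 / $30)^½ ≈ 780.16 → Q = 780 pallets
Ordering: D/Q × S = 82,250/780 × $111 = $11,704.81
Holding:  Q/2 × H = 780/2 × $30 = $11,700.00
Total = $11,704.81 + $11,700.00 = $23,404.81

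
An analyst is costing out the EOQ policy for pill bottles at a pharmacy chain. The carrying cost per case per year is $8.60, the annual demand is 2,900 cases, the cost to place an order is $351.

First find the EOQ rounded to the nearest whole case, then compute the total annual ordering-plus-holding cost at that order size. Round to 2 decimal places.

$4,184.24

EOQ = √(2DS/H) = √(2 × 2,900 × 351 / 8.6)
    = √(236,720.93) ≈ 486.54 → Q = 487 cases
Annual ordering cost = (D/Q)·S = (2,900/487) × 351 = $2,090.14
Annual holding cost  = (Q/2)·H = (487/2) × 8.6 = $2,094.10
Total = $2,090.14 + $2,094.10 = $4,184.24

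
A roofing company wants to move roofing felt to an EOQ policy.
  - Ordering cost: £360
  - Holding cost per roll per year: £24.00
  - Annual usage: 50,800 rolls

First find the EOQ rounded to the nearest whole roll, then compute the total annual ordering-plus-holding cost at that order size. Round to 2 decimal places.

£29,628.10

Q* = √(2·D·S / H) = √(2·50,800·360 / 24) = √1,524,000.0 ≈ 1,234.50 → Q = 1,235 rolls
Annual ordering cost = (D/Q)·S = (50,800/1,235) × 360 = £14,808.10
Annual holding cost  = (Q/2)·H = (1,235/2) × 24 = £14,820.00
Total = £14,808.10 + £14,820.00 = £29,628.10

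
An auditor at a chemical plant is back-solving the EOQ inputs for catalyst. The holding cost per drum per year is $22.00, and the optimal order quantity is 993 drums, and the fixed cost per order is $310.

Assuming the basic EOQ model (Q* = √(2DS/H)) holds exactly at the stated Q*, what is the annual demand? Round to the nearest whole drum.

EOQ relation: Q² = 2DS/H, so rearrange for the unknown.
D = Q²H / (2S) = 993² × 22 / (2 × 310) = 34,988.84

34,989 drums per year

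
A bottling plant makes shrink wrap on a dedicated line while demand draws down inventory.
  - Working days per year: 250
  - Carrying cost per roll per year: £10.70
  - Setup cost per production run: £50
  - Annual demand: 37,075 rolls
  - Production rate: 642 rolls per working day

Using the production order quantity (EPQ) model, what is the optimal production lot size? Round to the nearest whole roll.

Daily demand d = 37,075/250 = 148.300; p = 642; 1 − d/p = 0.76900
EPQ = √(2DS / (H(1 − d/p)))
    = √(2 × 37,075 × 50 / (10.7 × 0.76900)) ≈ 671.25

671 rolls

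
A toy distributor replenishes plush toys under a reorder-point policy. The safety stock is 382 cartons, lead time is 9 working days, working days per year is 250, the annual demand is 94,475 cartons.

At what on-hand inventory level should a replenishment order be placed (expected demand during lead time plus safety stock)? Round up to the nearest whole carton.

3,784 cartons

Daily demand d = 94,475 / 250 = 377.900 cartons/day
Demand during lead time = 377.900 × 9 = 3,401.10
Reorder point = 3,401.10 + 382 = 3,783.10 → round up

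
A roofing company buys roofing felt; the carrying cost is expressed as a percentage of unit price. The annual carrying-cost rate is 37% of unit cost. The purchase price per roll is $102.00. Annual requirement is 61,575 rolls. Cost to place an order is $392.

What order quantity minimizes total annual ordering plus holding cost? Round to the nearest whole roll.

1,131 rolls

H = i·C = 0.37 × $102 = $37.7400 per roll-year
Q* = √(2·D·S / H) = √(2·61,575·392 / 37.74) = √1,279,141.5 ≈ 1,130.99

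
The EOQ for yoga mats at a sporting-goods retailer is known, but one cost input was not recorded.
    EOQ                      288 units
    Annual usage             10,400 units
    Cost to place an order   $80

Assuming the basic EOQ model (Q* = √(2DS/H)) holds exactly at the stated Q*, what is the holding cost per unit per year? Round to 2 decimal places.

$20.06

From Q* = √(2DS/H) ⇒ Q*² = 2DS/H.
H = 2DS / Q² = 2 × 10,400 × 80 / 288² = 20.0617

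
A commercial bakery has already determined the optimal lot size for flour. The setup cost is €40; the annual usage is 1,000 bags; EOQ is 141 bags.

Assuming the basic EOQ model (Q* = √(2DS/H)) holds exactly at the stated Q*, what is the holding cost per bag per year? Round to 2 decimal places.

EOQ relation: Q² = 2DS/H, so rearrange for the unknown.
H = 2DS / Q² = 2 × 1,000 × 40 / 141² = 4.0239

€4.02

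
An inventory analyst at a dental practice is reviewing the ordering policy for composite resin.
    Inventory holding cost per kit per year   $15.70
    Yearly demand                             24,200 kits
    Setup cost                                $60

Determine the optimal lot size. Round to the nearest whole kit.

EOQ = √(2DS/H) = √(2 × 24,200 × 60 / 15.7)
    = √(184,968.15) ≈ 430.08

430 kits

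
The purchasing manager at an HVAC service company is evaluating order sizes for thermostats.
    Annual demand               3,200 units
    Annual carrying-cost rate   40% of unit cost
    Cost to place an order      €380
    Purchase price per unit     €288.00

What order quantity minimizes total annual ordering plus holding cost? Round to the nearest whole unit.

H = i·C = 0.4 × €288 = €115.2000 per unit-year
Q* = √(2·D·S / H) = √(2·3,200·380 / 115.2) = √21,111.1 ≈ 145.30

145 units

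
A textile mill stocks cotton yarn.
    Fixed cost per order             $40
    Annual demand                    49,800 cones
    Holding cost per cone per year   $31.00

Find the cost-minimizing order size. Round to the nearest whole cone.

Q* = √(2·D·S / H) = √(2·49,800·40 / 31) = √128,516.1 ≈ 358.49

358 cones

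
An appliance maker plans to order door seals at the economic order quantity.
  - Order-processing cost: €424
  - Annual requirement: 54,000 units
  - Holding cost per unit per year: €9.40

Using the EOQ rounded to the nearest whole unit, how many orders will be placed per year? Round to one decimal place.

24.5 orders per year

EOQ = √(2DS/H) = √(2 × 54,000 × 424 / 9.4)
    = √(4,871,489.36) ≈ 2,207.15 → Q = 2,207
N = D/Q = 54,000/2,207 ≈ 24.468 orders/yr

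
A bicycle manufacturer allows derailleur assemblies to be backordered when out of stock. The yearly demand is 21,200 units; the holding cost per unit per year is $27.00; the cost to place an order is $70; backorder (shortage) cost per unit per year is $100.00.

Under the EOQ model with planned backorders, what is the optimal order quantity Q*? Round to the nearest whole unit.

Basic EOQ = √(2·21,200·70/27) = 331.551
Backorder adjustment √((H+b)/b) = √((27+100)/100) = 1.1269
Q* = 331.551 × 1.1269 ≈ 373.64

374 units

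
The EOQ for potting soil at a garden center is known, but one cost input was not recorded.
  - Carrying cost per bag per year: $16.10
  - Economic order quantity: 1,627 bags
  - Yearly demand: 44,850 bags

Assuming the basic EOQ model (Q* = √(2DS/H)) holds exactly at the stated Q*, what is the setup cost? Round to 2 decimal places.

Since Q* = (2DS/H)^½, squaring gives Q*²·H = 2DS.
S = Q²H / (2D) = 1,627² × 16.1 / (2 × 44,850) = 475.1257

$475.13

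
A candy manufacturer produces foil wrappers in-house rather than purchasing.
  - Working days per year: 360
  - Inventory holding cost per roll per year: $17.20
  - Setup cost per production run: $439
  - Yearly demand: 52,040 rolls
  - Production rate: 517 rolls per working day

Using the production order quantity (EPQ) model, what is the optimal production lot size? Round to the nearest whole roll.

1,920 rolls

Daily demand d = 52,040/360 = 144.556; p = 517; 1 − d/p = 0.72040
EPQ = √(2DS / (H(1 − d/p)))
    = √(2 × 52,040 × 439 / (17.2 × 0.72040)) ≈ 1,920.29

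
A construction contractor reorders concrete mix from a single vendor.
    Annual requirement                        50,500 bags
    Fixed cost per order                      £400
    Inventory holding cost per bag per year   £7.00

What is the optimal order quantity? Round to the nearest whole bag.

EOQ = √(2DS/H) = √(2 × 50,500 × 400 / 7)
    = √(5,771,428.57) ≈ 2,402.38

2,402 bags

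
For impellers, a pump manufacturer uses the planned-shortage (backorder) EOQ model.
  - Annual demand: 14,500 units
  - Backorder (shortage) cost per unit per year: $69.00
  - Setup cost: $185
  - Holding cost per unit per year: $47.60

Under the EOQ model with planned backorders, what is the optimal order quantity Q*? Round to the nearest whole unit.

Q* = √(2DS/H) · √((H + b)/b)
   = √(2 × 14,500 × 185 / 47.6) · √((47.6 + 69) / 69)
   = 335.723 × 1.2999 ≈ 436.42

436 units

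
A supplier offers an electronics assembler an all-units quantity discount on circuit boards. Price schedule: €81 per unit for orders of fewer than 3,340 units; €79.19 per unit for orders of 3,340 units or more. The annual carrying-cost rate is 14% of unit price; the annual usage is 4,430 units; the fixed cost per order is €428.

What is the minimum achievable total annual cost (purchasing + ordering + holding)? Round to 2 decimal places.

€365,387.61

H₁ = 14%×€81 = €11.3400;  H₂ = 14%×€79.19 = €11.0866
EOQ₁ = √(2×4,430×428/11.3400) = 578.27  (< 3,340, feasible at tier 1)
EOQ₂ = √(2×4,430×428/11.0866) = 584.84  (< 3,340 → use Q = 3,340 at tier-2 price)
TC(tier 1 (EOQ₁), Q≈578.3) = €365,387.61
TC(tier 2, Q≈3,340.0) = €369,894.00
Minimum at tier 1 (EOQ₁): €365,387.61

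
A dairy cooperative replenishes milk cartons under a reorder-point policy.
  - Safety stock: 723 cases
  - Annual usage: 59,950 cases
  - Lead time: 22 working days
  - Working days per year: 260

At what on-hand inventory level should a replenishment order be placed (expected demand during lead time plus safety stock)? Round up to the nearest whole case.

Daily demand d = 59,950 / 260 = 230.577 cases/day
Demand during lead time = 230.577 × 22 = 5,072.69
Reorder point = 5,072.69 + 723 = 5,795.69 → round up

5,796 cases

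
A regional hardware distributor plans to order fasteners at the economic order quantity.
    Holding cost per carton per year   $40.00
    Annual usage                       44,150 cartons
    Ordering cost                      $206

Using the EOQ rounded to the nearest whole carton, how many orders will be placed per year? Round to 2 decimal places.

65.50 orders per year

EOQ = √(2DS/H) = √(2 × 44,150 × 206 / 40)
    = √(454,745.00) ≈ 674.35 → Q = 674
Orders per year = D/Q = 44,150 / 674 = 65.504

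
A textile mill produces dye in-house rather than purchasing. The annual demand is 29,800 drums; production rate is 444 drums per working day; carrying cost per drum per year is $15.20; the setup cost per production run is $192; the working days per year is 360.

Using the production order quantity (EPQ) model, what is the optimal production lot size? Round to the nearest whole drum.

d = 29,800/360 = 82.7778 drums/day;  effective holding cost H(1 − d/p) = 15.2·(1 − 82.7778/444) = 12.36617
Q* = √(2DS / H_eff) = √(2·29,800·192 / 12.36617) ≈ 961.96

962 drums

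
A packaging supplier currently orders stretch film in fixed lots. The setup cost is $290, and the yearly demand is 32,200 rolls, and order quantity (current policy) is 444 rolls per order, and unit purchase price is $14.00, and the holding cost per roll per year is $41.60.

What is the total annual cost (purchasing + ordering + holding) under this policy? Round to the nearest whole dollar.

Ordering: D/Q × S = 32,200/444 × $290 = $21,031.53
Holding:  Q/2 × H = 444/2 × $41.6 = $9,235.20
Purchase cost = D·C = 32,200 × 14 = $450,800.00
Total = $21,031.53 + $9,235.20 + $450,800.00 = $481,066.73

$481,067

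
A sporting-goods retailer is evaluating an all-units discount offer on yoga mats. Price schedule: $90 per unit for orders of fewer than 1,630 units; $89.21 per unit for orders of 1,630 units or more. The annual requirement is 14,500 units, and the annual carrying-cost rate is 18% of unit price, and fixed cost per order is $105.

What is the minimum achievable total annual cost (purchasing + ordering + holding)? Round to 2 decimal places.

H₁ = 18%×$90 = $16.2000;  H₂ = 18%×$89.21 = $16.0578
EOQ₁ = √(2×14,500×105/16.2000) = 433.55  (< 1,630, feasible at tier 1)
EOQ₂ = √(2×14,500×105/16.0578) = 435.46  (< 1,630 → use Q = 1,630 at tier-2 price)
TC(tier 1 (EOQ₁), Q≈433.5) = $1,312,023.46
TC(tier 2, Q≈1,630.0) = $1,307,566.16
Minimum at tier 2: $1,307,566.16

$1,307,566.16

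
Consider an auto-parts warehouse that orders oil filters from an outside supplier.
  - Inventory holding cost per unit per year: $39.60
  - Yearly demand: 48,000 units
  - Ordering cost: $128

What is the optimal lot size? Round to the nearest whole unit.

557 units

EOQ = √(2DS/H) = √(2 × 48,000 × 128 / 39.6)
    = √(310,303.03) ≈ 557.05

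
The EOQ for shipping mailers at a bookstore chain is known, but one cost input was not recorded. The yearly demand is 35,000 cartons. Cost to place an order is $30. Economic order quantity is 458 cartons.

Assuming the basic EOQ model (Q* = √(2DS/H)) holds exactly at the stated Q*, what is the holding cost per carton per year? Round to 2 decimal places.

$10.01

EOQ relation: Q² = 2DS/H, so rearrange for the unknown.
H = 2DS / Q² = 2 × 35,000 × 30 / 458² = 10.0113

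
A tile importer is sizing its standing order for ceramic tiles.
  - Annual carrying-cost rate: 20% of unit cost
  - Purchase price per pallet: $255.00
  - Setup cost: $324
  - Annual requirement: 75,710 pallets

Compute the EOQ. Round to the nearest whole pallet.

Holding cost per pallet per year: H = 20% × $255 = $51.0000
2DS/H = 2·75,710·324/51 = 961,962.35
EOQ = √961,962.35 ≈ 980.80

981 pallets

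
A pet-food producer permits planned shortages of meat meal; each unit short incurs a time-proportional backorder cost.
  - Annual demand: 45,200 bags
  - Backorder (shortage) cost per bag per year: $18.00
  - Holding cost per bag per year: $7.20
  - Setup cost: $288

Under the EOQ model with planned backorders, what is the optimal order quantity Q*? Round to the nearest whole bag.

Q* = √(2DS/H) · √((H + b)/b)
   = √(2 × 45,200 × 288 / 7.2) · √((7.2 + 18) / 18)
   = 1,901.578 × 1.1832 ≈ 2,249.98

2,250 bags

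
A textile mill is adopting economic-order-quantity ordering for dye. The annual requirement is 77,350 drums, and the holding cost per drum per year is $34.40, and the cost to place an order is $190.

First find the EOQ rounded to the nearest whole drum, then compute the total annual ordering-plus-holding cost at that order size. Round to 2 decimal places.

EOQ = √(2DS/H) = √(2 × 77,350 × 190 / 34.4)
    = √(854,447.67) ≈ 924.36 → Q = 924 drums
Ordering: D/Q × S = 77,350/924 × $190 = $15,905.30
Holding:  Q/2 × H = 924/2 × $34.4 = $15,892.80
Total = $15,905.30 + $15,892.80 = $31,798.10

$31,798.10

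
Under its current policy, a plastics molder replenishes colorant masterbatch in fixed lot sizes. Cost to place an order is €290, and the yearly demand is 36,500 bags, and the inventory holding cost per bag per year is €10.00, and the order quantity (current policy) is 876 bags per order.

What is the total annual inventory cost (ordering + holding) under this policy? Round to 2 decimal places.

Orders/yr = 36,500/876 = 41.667; ordering cost = 41.667 × €290 = €12,083.33
Average inventory = 876/2 = 438; holding cost = 438 × €10 = €4,380.00
Total = €12,083.33 + €4,380.00 = €16,463.33

€16,463.33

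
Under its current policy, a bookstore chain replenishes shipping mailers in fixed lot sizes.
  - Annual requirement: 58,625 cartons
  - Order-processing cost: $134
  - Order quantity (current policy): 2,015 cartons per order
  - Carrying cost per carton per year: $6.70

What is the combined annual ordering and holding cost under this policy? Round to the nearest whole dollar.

$10,649

Orders/yr = 58,625/2,015 = 29.094; ordering cost = 29.094 × $134 = $3,898.64
Average inventory = 2,015/2 = 1007.5; holding cost = 1007.5 × $6.7 = $6,750.25
Total = $3,898.64 + $6,750.25 = $10,648.89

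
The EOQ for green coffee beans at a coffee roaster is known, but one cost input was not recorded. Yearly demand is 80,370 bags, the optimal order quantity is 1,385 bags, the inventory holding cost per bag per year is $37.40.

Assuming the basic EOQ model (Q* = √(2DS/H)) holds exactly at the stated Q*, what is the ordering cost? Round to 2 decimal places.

Since Q* = (2DS/H)^½, squaring gives Q*²·H = 2DS.
S = Q²H / (2D) = 1,385² × 37.4 / (2 × 80,370) = 446.3209

$446.32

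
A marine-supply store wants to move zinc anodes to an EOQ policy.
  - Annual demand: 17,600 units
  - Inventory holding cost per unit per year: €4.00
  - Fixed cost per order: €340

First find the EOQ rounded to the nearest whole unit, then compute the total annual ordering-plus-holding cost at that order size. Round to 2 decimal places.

€6,918.96

2DS/H = 2·17,600·340/4 = 2,992,000.00
EOQ = √2,992,000.00 ≈ 1,729.74 → Q = 1,730 units
Annual ordering cost = (D/Q)·S = (17,600/1,730) × 340 = €3,458.96
Annual holding cost  = (Q/2)·H = (1,730/2) × 4 = €3,460.00
Total = €3,458.96 + €3,460.00 = €6,918.96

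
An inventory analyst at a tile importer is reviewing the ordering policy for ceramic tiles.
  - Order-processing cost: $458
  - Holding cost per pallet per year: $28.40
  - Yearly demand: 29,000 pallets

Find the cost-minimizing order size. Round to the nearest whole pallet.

967 pallets

EOQ = √(2DS/H) = √(2 × 29,000 × 458 / 28.4)
    = √(935,352.11) ≈ 967.14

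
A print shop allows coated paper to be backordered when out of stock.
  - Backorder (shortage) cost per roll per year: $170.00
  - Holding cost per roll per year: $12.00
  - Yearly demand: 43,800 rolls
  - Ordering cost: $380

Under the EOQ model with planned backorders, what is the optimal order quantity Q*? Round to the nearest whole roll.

1,723 rolls

Basic EOQ = √(2·43,800·380/12) = 1,665.533
Backorder adjustment √((H+b)/b) = √((12+170)/170) = 1.0347
Q* = 1,665.533 × 1.0347 ≈ 1,723.31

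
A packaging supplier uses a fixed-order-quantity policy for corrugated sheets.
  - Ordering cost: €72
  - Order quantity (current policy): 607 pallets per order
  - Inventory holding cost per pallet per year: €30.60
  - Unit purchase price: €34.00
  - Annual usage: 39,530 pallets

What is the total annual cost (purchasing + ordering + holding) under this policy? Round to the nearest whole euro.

€1,357,996

Annual ordering cost = (D/Q)·S = (39,530/607) × 72 = €4,688.90
Annual holding cost  = (Q/2)·H = (607/2) × 30.6 = €9,287.10
Purchase cost = D·C = 39,530 × 34 = €1,344,020.00
Total = €4,688.90 + €9,287.10 + €1,344,020.00 = €1,357,996.00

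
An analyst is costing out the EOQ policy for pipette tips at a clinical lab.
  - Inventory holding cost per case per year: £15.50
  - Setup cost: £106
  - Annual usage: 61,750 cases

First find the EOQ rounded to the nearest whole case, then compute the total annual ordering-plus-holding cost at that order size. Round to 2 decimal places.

Optimal lot size Q* = (2 × 61,750 × £106 / £15.5)^½ ≈ 919.01 → Q = 919 cases
Ordering: D/Q × S = 61,750/919 × £106 = £7,122.42
Holding:  Q/2 × H = 919/2 × £15.5 = £7,122.25
Total = £7,122.42 + £7,122.25 = £14,244.67

£14,244.67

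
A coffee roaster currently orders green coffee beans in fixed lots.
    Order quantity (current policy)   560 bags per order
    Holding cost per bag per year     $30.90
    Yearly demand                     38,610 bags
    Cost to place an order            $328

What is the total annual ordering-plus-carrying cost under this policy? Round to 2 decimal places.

Ordering: D/Q × S = 38,610/560 × $328 = $22,614.43
Holding:  Q/2 × H = 560/2 × $30.9 = $8,652.00
Total = $22,614.43 + $8,652.00 = $31,266.43

$31,266.43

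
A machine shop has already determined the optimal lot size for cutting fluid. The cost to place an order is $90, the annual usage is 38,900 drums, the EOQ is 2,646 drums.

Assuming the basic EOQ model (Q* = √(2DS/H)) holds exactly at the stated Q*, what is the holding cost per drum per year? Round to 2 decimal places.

$1.00

From Q* = √(2DS/H) ⇒ Q*² = 2DS/H.
H = 2DS / Q² = 2 × 38,900 × 90 / 2,646² = 1.0001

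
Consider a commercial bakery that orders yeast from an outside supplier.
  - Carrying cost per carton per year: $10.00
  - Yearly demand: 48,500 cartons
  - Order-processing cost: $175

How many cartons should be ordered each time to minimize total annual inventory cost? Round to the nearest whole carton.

1,303 cartons

EOQ = √(2DS/H) = √(2 × 48,500 × 175 / 10)
    = √(1,697,500.00) ≈ 1,302.88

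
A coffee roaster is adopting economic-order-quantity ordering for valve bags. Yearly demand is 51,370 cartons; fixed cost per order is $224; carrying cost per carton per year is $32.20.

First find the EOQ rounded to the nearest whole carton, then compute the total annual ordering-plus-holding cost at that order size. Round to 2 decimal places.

$27,222.11

Optimal lot size Q* = (2 × 51,370 × $224 / $32.2)^½ ≈ 845.41 → Q = 845 cartons
Orders/yr = 51,370/845 = 60.793; ordering cost = 60.793 × $224 = $13,617.61
Average inventory = 845/2 = 422.5; holding cost = 422.5 × $32.2 = $13,604.50
Total = $13,617.61 + $13,604.50 = $27,222.11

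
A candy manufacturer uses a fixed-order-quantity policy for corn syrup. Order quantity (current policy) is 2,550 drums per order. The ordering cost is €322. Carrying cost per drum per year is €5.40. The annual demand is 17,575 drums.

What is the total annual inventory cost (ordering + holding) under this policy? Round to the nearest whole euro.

€9,104

Orders/yr = 17,575/2,550 = 6.892; ordering cost = 6.892 × €322 = €2,219.27
Average inventory = 2,550/2 = 1275; holding cost = 1275 × €5.4 = €6,885.00
Total = €2,219.27 + €6,885.00 = €9,104.27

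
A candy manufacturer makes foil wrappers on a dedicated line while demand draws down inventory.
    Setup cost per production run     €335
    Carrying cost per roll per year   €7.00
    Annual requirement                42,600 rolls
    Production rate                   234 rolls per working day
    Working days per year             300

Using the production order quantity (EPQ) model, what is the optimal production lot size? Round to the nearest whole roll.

d = 42,600/300 = 142.0000 rolls/day;  effective holding cost H(1 − d/p) = 7·(1 − 142.0000/234) = 2.75214
Q* = √(2DS / H_eff) = √(2·42,600·335 / 2.75214) ≈ 3,220.38

3,220 rolls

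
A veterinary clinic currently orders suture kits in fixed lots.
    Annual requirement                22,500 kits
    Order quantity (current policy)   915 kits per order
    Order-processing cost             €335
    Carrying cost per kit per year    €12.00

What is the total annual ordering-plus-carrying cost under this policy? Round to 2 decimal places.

Annual ordering cost = (D/Q)·S = (22,500/915) × 335 = €8,237.70
Annual holding cost  = (Q/2)·H = (915/2) × 12 = €5,490.00
Total = €8,237.70 + €5,490.00 = €13,727.70

€13,727.70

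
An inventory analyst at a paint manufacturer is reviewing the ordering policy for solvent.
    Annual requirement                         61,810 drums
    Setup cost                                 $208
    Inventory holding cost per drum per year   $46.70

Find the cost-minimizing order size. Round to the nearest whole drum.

742 drums

EOQ = √(2DS/H) = √(2 × 61,810 × 208 / 46.7)
    = √(550,598.72) ≈ 742.02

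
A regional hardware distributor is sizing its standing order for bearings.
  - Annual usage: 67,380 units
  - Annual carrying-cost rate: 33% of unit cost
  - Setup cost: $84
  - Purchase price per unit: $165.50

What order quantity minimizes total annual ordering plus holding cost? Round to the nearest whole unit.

Holding cost per unit per year: H = 33% × $165.5 = $54.6150
2DS/H = 2·67,380·84/54.615 = 207,266.14
EOQ = √207,266.14 ≈ 455.26

455 units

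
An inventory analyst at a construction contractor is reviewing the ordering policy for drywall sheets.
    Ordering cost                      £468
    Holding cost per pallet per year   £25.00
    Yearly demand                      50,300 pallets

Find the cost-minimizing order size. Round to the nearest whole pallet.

1,372 pallets

Q* = √(2·D·S / H) = √(2·50,300·468 / 25) = √1,883,232.0 ≈ 1,372.31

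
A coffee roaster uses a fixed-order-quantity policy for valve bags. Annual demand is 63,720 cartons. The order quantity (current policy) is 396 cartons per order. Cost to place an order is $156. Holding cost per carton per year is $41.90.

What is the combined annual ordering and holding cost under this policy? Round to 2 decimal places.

Annual ordering cost = (D/Q)·S = (63,720/396) × 156 = $25,101.82
Annual holding cost  = (Q/2)·H = (396/2) × 41.9 = $8,296.20
Total = $25,101.82 + $8,296.20 = $33,398.02

$33,398.02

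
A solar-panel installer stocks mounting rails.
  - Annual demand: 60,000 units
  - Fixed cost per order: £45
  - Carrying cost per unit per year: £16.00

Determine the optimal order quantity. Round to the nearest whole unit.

EOQ = √(2DS/H) = √(2 × 60,000 × 45 / 16)
    = √(337,500.00) ≈ 580.95

581 units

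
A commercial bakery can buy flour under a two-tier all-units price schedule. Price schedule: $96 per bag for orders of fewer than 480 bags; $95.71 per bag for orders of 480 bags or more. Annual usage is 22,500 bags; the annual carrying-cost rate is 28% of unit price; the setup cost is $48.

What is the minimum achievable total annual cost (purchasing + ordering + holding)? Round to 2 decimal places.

H₁ = 28%×$96 = $26.8800;  H₂ = 28%×$95.71 = $26.7988
EOQ₁ = √(2×22,500×48/26.8800) = 283.47  (< 480, feasible at tier 1)
EOQ₂ = √(2×22,500×48/26.7988) = 283.90  (< 480 → use Q = 480 at tier-2 price)
TC(tier 1 (EOQ₁), Q≈283.5) = $2,167,619.76
TC(tier 2, Q≈480.0) = $2,162,156.71
Minimum at tier 2: $2,162,156.71

$2,162,156.71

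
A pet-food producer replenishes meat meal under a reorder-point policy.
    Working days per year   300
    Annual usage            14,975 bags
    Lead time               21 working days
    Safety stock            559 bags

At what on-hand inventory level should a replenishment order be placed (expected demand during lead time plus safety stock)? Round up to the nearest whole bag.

Daily demand d = 14,975 / 300 = 49.917 bags/day
Demand during lead time = 49.917 × 21 = 1,048.25
Reorder point = 1,048.25 + 559 = 1,607.25 → round up

1,608 bags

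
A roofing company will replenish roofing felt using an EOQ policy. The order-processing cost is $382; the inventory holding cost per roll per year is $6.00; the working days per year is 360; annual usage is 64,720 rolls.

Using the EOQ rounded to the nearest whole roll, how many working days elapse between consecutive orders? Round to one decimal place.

2DS/H = 2·64,720·382/6 = 8,241,013.33
EOQ = √8,241,013.33 ≈ 2,870.72 → Q = 2,871 rolls
T = Q/D × 360 days = 2,871/64,720 × 360 = 15.970 days

16.0 days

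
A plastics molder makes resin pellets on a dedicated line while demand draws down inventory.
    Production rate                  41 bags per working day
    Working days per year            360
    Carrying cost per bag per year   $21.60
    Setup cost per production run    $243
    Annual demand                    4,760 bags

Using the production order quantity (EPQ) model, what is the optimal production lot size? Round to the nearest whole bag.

Daily demand d = 4,760/360 = 13.222; p = 41; 1 − d/p = 0.67751
EPQ = √(2DS / (H(1 − d/p)))
    = √(2 × 4,760 × 243 / (21.6 × 0.67751)) ≈ 397.59

398 bags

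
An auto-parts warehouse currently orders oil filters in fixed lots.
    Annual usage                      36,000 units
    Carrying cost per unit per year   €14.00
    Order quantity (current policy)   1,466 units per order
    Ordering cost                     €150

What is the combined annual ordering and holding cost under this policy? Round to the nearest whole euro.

€13,945

Annual ordering cost = (D/Q)·S = (36,000/1,466) × 150 = €3,683.49
Annual holding cost  = (Q/2)·H = (1,466/2) × 14 = €10,262.00
Total = €3,683.49 + €10,262.00 = €13,945.49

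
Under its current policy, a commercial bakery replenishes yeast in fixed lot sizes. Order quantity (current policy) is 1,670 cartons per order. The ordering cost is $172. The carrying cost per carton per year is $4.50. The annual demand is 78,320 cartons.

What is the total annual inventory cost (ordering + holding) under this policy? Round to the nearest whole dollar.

$11,824

Ordering: D/Q × S = 78,320/1,670 × $172 = $8,066.49
Holding:  Q/2 × H = 1,670/2 × $4.5 = $3,757.50
Total = $8,066.49 + $3,757.50 = $11,823.99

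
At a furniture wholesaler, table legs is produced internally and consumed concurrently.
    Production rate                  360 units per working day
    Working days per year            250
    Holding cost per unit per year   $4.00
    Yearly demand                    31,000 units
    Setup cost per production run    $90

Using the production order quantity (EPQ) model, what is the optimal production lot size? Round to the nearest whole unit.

1,459 units

d = 31,000/250 = 124.0000 units/day;  effective holding cost H(1 − d/p) = 4·(1 − 124.0000/360) = 2.62222
Q* = √(2DS / H_eff) = √(2·31,000·90 / 2.62222) ≈ 1,458.75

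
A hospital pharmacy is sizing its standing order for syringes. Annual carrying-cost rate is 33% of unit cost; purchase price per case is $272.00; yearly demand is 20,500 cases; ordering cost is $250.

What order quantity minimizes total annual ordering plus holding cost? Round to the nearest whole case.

338 cases

H = i·C = 0.33 × $272 = $89.7600 per case-year
Q* = √(2·D·S / H) = √(2·20,500·250 / 89.76) = √114,193.4 ≈ 337.93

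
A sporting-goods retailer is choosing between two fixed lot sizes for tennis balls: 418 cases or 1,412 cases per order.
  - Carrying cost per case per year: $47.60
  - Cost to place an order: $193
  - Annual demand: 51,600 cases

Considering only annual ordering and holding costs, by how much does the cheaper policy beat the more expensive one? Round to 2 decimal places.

For each Q, cost = (D/Q)·S + (Q/2)·H.
TC(418) = (51,600/418)×193 + (418/2)×47.6 = $33,773.28
TC(1,412) = (51,600/1,412)×193 + (1,412/2)×47.6 = $40,658.57
|ΔTC| = |$33,773.28 − $40,658.57| = $6,885.29

$6,885.29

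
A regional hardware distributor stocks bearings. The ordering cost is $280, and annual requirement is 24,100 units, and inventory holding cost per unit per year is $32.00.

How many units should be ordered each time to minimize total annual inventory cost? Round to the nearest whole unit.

2DS/H = 2·24,100·280/32 = 421,750.00
EOQ = √421,750.00 ≈ 649.42

649 units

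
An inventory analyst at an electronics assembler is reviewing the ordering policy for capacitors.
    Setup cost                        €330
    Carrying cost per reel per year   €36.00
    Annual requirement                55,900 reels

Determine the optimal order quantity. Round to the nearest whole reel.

2DS/H = 2·55,900·330/36 = 1,024,833.33
EOQ = √1,024,833.33 ≈ 1,012.34

1,012 reels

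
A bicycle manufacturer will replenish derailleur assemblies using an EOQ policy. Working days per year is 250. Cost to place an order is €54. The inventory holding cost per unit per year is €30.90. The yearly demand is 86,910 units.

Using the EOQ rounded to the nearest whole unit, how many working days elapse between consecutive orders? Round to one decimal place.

Optimal lot size Q* = (2 × 86,910 × €54 / €30.9)^½ ≈ 551.15 → Q = 551 units
Days between orders = 250 / (D/Q) = 250 / 157.731 ≈ 1.585

1.6 days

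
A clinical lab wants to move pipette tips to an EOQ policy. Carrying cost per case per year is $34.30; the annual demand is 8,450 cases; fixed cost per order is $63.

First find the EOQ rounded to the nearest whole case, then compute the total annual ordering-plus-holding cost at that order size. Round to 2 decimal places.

$6,043.12

Optimal lot size Q* = (2 × 8,450 × $63 / $34.3)^½ ≈ 176.18 → Q = 176 cases
Ordering: D/Q × S = 8,450/176 × $63 = $3,024.72
Holding:  Q/2 × H = 176/2 × $34.3 = $3,018.40
Total = $3,024.72 + $3,018.40 = $6,043.12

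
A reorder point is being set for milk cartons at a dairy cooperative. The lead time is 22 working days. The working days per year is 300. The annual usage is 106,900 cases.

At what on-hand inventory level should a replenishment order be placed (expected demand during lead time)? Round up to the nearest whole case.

Daily demand d = 106,900 / 300 = 356.333 cases/day
Demand during lead time = 356.333 × 22 = 7,839.33
Reorder point = 7,839.33 → round up

7,840 cases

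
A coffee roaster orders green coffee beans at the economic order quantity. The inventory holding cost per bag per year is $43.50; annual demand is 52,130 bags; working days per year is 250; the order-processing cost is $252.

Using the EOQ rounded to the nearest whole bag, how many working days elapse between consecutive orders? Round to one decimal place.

EOQ = √(2DS/H) = √(2 × 52,130 × 252 / 43.5)
    = √(603,988.97) ≈ 777.17 → Q = 777 bags
Cycle time = (working days × Q)/D = (250 × 777) / 52,130 = 3.726 days

3.7 days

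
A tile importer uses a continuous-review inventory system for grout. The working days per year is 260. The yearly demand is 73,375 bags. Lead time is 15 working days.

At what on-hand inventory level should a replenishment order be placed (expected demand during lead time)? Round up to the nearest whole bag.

Daily demand d = 73,375 / 260 = 282.212 bags/day
Demand during lead time = 282.212 × 15 = 4,233.17
Reorder point = 4,233.17 → round up

4,234 bags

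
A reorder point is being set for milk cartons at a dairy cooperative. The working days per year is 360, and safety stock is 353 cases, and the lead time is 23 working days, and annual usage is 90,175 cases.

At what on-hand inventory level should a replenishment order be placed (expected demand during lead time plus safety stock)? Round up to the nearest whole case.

Daily demand d = 90,175 / 360 = 250.486 cases/day
Demand during lead time = 250.486 × 23 = 5,761.18
Reorder point = 5,761.18 + 353 = 6,114.18 → round up

6,115 cases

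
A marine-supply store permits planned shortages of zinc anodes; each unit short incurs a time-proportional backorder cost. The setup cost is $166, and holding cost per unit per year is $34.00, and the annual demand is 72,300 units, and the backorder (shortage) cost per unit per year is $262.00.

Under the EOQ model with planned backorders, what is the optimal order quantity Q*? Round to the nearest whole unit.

Q* = √(2DS/H) · √((H + b)/b)
   = √(2 × 72,300 × 166 / 34) · √((34 + 262) / 262)
   = 840.231 × 1.0629 ≈ 893.09

893 units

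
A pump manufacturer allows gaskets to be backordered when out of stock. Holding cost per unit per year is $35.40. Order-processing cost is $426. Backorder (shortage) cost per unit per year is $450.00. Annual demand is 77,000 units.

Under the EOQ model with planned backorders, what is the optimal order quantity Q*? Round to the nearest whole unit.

Q* = √(2DS/H) · √((H + b)/b)
   = √(2 × 77,000 × 426 / 35.4) · √((35.4 + 450) / 450)
   = 1,361.330 × 1.0386 ≈ 1,413.86

1,414 units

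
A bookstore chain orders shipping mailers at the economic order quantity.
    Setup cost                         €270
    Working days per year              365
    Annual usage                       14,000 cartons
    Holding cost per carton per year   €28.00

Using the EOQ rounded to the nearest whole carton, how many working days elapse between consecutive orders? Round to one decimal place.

2DS/H = 2·14,000·270/28 = 270,000.00
EOQ = √270,000.00 ≈ 519.62 → Q = 520 cartons
T = Q/D × 365 days = 520/14,000 × 365 = 13.557 days

13.6 days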